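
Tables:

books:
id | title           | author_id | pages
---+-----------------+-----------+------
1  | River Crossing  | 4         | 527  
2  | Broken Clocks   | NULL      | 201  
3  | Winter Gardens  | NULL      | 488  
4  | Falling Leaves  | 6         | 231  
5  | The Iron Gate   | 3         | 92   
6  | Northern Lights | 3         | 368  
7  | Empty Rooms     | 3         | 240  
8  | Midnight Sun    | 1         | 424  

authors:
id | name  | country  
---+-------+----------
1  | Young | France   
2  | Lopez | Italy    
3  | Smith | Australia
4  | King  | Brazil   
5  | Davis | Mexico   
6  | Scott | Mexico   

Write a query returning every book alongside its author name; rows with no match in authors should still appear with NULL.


LEFT JOIN keeps every row from books (the left table); where author_id has no match in authors, the author columns become NULL. Walk through each book:
  - book 1 (River Crossing): author_id=4 -> matches King
  - book 2 (Broken Clocks): author_id=NULL, no match -> kept with NULL
  - book 3 (Winter Gardens): author_id=NULL, no match -> kept with NULL
  - book 4 (Falling Leaves): author_id=6 -> matches Scott
  - book 5 (The Iron Gate): author_id=3 -> matches Smith
  - book 6 (Northern Lights): author_id=3 -> matches Smith
  - book 7 (Empty Rooms): author_id=3 -> matches Smith
  - book 8 (Midnight Sun): author_id=1 -> matches Young
All 8 rows appear; 2 have NULL author.

SQL:
SELECT a.title, b.name AS author
FROM books a
LEFT JOIN authors b ON a.author_id = b.id

Result:
title           | author
----------------+-------
River Crossing  | King  
Broken Clocks   | NULL  
Winter Gardens  | NULL  
Falling Leaves  | Scott 
The Iron Gate   | Smith 
Northern Lights | Smith 
Empty Rooms     | Smith 
Midnight Sun    | Young 


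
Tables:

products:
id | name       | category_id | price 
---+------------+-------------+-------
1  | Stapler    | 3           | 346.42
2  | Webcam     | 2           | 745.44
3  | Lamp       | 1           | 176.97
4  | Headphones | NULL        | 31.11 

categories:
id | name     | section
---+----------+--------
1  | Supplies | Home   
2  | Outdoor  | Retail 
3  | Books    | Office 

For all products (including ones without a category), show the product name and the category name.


LEFT JOIN keeps every row from products (the left table); where category_id has no match in categories, the category columns become NULL. Walk through each product:
  - product 1 (Stapler): category_id=3 -> matches Books
  - product 2 (Webcam): category_id=2 -> matches Outdoor
  - product 3 (Lamp): category_id=1 -> matches Supplies
  - product 4 (Headphones): category_id=NULL, no match -> kept with NULL
All 4 rows appear; 1 has NULL category.

SQL:
SELECT a.name, b.name AS category
FROM products a
LEFT JOIN categories b ON a.category_id = b.id

Result:
name       | category
-----------+---------
Stapler    | Books   
Webcam     | Outdoor 
Lamp       | Supplies
Headphones | NULL    


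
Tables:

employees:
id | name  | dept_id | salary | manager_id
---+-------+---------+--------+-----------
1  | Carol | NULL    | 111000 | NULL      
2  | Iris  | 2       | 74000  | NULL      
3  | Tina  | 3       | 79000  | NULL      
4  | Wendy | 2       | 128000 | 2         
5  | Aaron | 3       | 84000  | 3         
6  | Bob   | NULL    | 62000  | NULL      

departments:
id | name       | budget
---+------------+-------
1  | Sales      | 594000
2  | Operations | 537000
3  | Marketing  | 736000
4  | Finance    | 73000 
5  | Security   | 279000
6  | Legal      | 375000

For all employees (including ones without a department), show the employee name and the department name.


LEFT JOIN keeps every row from employees (the left table); where dept_id has no match in departments, the department columns become NULL. Walk through each employee:
  - employee 1 (Carol): dept_id=NULL, no match -> kept with NULL
  - employee 2 (Iris): dept_id=2 -> matches Operations
  - employee 3 (Tina): dept_id=3 -> matches Marketing
  - employee 4 (Wendy): dept_id=2 -> matches Operations
  - employee 5 (Aaron): dept_id=3 -> matches Marketing
  - employee 6 (Bob): dept_id=NULL, no match -> kept with NULL
All 6 rows appear; 2 have NULL department.

SQL:
SELECT a.name, b.name AS department
FROM employees a
LEFT JOIN departments b ON a.dept_id = b.id

Result:
name  | department
------+-----------
Carol | NULL      
Iris  | Operations
Tina  | Marketing 
Wendy | Operations
Aaron | Marketing 
Bob   | NULL      


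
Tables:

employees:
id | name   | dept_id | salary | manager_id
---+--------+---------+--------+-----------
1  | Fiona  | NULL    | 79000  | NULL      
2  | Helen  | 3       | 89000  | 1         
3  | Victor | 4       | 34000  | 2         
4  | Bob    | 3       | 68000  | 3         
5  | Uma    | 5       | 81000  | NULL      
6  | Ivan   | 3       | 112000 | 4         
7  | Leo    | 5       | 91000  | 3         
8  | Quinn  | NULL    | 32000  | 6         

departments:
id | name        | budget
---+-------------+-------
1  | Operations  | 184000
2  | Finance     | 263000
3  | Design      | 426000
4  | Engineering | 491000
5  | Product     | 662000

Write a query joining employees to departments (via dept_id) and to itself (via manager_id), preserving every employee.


Two LEFT JOINs from the same base table employees: one to departments via dept_id, one to employees itself via manager_id. Both are LEFT so every employee is preserved.
Match against departments:
  - employee 1 (Fiona): dept_id=NULL, no match -> kept with NULL
  - employee 2 (Helen): dept_id=3 -> matches Design
  - employee 3 (Victor): dept_id=4 -> matches Engineering
  - employee 4 (Bob): dept_id=3 -> matches Design
  - employee 5 (Uma): dept_id=5 -> matches Product
  - employee 6 (Ivan): dept_id=3 -> matches Design
  - employee 7 (Leo): dept_id=5 -> matches Product
  - employee 8 (Quinn): dept_id=NULL, no match -> kept with NULL
Match against employees (self):
  - employee 1 (Fiona): manager_id=NULL -> NULL
  - employee 2 (Helen): manager_id=1 -> Fiona
  - employee 3 (Victor): manager_id=2 -> Helen
  - employee 4 (Bob): manager_id=3 -> Victor
  - employee 5 (Uma): manager_id=NULL -> NULL
  - employee 6 (Ivan): manager_id=4 -> Bob
  - employee 7 (Leo): manager_id=3 -> Victor
  - employee 8 (Quinn): manager_id=6 -> Ivan

SQL:
SELECT a.name, b.name AS department, c.name AS manager
FROM employees a
LEFT JOIN departments b ON a.dept_id = b.id
LEFT JOIN employees c ON a.manager_id = c.id

Result:
name   | department  | manager
-------+-------------+--------
Fiona  | NULL        | NULL   
Helen  | Design      | Fiona  
Victor | Engineering | Helen  
Bob    | Design      | Victor 
Uma    | Product     | NULL   
Ivan   | Design      | Bob    
Leo    | Product     | Victor 
Quinn  | NULL        | Ivan   


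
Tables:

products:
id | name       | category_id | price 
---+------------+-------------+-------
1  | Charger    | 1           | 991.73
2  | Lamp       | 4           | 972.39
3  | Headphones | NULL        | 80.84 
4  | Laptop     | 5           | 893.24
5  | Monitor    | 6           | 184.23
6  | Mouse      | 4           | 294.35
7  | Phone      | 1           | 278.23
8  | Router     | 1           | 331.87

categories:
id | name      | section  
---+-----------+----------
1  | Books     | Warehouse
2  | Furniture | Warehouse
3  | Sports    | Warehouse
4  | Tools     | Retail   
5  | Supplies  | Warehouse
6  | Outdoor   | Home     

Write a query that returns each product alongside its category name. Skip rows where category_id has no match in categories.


INNER JOIN keeps only products rows whose category_id matches an id in categories. Walk through each product:
  - product 1 (Charger): category_id=1 -> matches Books
  - product 2 (Lamp): category_id=4 -> matches Tools
  - product 3 (Headphones): category_id=NULL, no match -> dropped
  - product 4 (Laptop): category_id=5 -> matches Supplies
  - product 5 (Monitor): category_id=6 -> matches Outdoor
  - product 6 (Mouse): category_id=4 -> matches Tools
  - product 7 (Phone): category_id=1 -> matches Books
  - product 8 (Router): category_id=1 -> matches Books
So 1 of 8 rows is dropped.

SQL:
SELECT a.name, b.name AS category
FROM products a
INNER JOIN categories b ON a.category_id = b.id

Result:
name    | category
--------+---------
Charger | Books   
Lamp    | Tools   
Laptop  | Supplies
Monitor | Outdoor 
Mouse   | Tools   
Phone   | Books   
Router  | Books   


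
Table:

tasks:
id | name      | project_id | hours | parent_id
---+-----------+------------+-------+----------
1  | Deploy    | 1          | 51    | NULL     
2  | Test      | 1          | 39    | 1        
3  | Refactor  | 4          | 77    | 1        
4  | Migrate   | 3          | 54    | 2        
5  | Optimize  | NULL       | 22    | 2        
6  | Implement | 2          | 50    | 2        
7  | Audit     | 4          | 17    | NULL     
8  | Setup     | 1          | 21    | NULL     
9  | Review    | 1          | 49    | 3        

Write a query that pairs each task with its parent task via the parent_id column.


This is a self-join: tasks is joined to a second copy of itself, matching each row's parent_id to another row's id. Use LEFT JOIN so rows with parent_id=NULL are kept.
  - task 1 (Deploy): parent_id=NULL -> NULL
  - task 2 (Test): parent_id=1 -> Deploy
  - task 3 (Refactor): parent_id=1 -> Deploy
  - task 4 (Migrate): parent_id=2 -> Test
  - task 5 (Optimize): parent_id=2 -> Test
  - task 6 (Implement): parent_id=2 -> Test
  - task 7 (Audit): parent_id=NULL -> NULL
  - task 8 (Setup): parent_id=NULL -> NULL
  - task 9 (Review): parent_id=3 -> Refactor

SQL:
SELECT a.name AS item, b.name AS parent
FROM tasks a
LEFT JOIN tasks b ON a.parent_id = b.id

Result:
item      | parent  
----------+---------
Deploy    | NULL    
Test      | Deploy  
Refactor  | Deploy  
Migrate   | Test    
Optimize  | Test    
Implement | Test    
Audit     | NULL    
Setup     | NULL    
Review    | Refactor


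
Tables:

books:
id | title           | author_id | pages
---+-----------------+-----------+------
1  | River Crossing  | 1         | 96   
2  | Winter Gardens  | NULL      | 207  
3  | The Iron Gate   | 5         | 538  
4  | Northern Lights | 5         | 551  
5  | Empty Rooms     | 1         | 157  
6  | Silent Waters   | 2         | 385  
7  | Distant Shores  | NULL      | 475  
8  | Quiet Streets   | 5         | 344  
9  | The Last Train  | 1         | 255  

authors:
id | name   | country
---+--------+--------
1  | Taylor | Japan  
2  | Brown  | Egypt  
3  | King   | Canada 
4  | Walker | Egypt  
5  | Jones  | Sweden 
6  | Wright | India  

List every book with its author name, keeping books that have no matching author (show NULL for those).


LEFT JOIN keeps every row from books (the left table); where author_id has no match in authors, the author columns become NULL. Walk through each book:
  - book 1 (River Crossing): author_id=1 -> matches Taylor
  - book 2 (Winter Gardens): author_id=NULL, no match -> kept with NULL
  - book 3 (The Iron Gate): author_id=5 -> matches Jones
  - book 4 (Northern Lights): author_id=5 -> matches Jones
  - book 5 (Empty Rooms): author_id=1 -> matches Taylor
  - book 6 (Silent Waters): author_id=2 -> matches Brown
  - book 7 (Distant Shores): author_id=NULL, no match -> kept with NULL
  - book 8 (Quiet Streets): author_id=5 -> matches Jones
  - book 9 (The Last Train): author_id=1 -> matches Taylor
All 9 rows appear; 2 have NULL author.

SQL:
SELECT a.title, b.name AS author
FROM books a
LEFT JOIN authors b ON a.author_id = b.id

Result:
title           | author
----------------+-------
River Crossing  | Taylor
Winter Gardens  | NULL  
The Iron Gate   | Jones 
Northern Lights | Jones 
Empty Rooms     | Taylor
Silent Waters   | Brown 
Distant Shores  | NULL  
Quiet Streets   | Jones 
The Last Train  | Taylor


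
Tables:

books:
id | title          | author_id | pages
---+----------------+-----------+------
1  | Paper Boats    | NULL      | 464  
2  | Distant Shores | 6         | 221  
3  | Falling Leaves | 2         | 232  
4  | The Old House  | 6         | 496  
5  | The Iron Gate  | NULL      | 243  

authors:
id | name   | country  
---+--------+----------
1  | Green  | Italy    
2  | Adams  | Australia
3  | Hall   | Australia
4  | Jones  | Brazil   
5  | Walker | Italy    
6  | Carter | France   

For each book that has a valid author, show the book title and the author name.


INNER JOIN keeps only books rows whose author_id matches an id in authors. Walk through each book:
  - book 1 (Paper Boats): author_id=NULL, no match -> dropped
  - book 2 (Distant Shores): author_id=6 -> matches Carter
  - book 3 (Falling Leaves): author_id=2 -> matches Adams
  - book 4 (The Old House): author_id=6 -> matches Carter
  - book 5 (The Iron Gate): author_id=NULL, no match -> dropped
So 2 of 5 rows are dropped.

SQL:
SELECT a.title, b.name AS author
FROM books a
INNER JOIN authors b ON a.author_id = b.id

Result:
title          | author
---------------+-------
Distant Shores | Carter
Falling Leaves | Adams 
The Old House  | Carter


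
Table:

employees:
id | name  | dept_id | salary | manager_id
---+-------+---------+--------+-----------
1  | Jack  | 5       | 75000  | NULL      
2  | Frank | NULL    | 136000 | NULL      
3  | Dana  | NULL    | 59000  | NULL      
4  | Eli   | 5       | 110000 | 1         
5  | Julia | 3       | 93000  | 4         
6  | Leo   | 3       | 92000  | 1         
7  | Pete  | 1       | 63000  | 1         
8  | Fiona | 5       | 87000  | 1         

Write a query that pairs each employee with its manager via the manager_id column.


This is a self-join: employees is joined to a second copy of itself, matching each row's manager_id to another row's id. Use LEFT JOIN so rows with manager_id=NULL are kept.
  - employee 1 (Jack): manager_id=NULL -> NULL
  - employee 2 (Frank): manager_id=NULL -> NULL
  - employee 3 (Dana): manager_id=NULL -> NULL
  - employee 4 (Eli): manager_id=1 -> Jack
  - employee 5 (Julia): manager_id=4 -> Eli
  - employee 6 (Leo): manager_id=1 -> Jack
  - employee 7 (Pete): manager_id=1 -> Jack
  - employee 8 (Fiona): manager_id=1 -> Jack

SQL:
SELECT a.name AS item, b.name AS manager
FROM employees a
LEFT JOIN employees b ON a.manager_id = b.id

Result:
item  | manager
------+--------
Jack  | NULL   
Frank | NULL   
Dana  | NULL   
Eli   | Jack   
Julia | Eli    
Leo   | Jack   
Pete  | Jack   
Fiona | Jack   


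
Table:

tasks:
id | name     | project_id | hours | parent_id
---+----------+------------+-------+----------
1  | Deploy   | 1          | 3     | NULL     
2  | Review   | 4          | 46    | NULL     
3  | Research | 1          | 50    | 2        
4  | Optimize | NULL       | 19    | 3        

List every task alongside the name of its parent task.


This is a self-join: tasks is joined to a second copy of itself, matching each row's parent_id to another row's id. Use LEFT JOIN so rows with parent_id=NULL are kept.
  - task 1 (Deploy): parent_id=NULL -> NULL
  - task 2 (Review): parent_id=NULL -> NULL
  - task 3 (Research): parent_id=2 -> Review
  - task 4 (Optimize): parent_id=3 -> Research

SQL:
SELECT a.name AS item, b.name AS parent
FROM tasks a
LEFT JOIN tasks b ON a.parent_id = b.id

Result:
item     | parent  
---------+---------
Deploy   | NULL    
Review   | NULL    
Research | Review  
Optimize | Research


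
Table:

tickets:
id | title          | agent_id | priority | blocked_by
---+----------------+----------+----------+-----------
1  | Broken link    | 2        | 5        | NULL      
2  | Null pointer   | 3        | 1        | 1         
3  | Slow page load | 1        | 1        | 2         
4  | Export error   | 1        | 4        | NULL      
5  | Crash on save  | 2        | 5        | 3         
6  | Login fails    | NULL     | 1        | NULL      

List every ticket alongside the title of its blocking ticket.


This is a self-join: tickets is joined to a second copy of itself, matching each row's blocked_by to another row's id. Use LEFT JOIN so rows with blocked_by=NULL are kept.
  - ticket 1 (Broken link): blocked_by=NULL -> NULL
  - ticket 2 (Null pointer): blocked_by=1 -> Broken link
  - ticket 3 (Slow page load): blocked_by=2 -> Null pointer
  - ticket 4 (Export error): blocked_by=NULL -> NULL
  - ticket 5 (Crash on save): blocked_by=3 -> Slow page load
  - ticket 6 (Login fails): blocked_by=NULL -> NULL

SQL:
SELECT a.title AS item, b.title AS blocked_by
FROM tickets a
LEFT JOIN tickets b ON a.blocked_by = b.id

Result:
item           | blocked_by    
---------------+---------------
Broken link    | NULL          
Null pointer   | Broken link   
Slow page load | Null pointer  
Export error   | NULL          
Crash on save  | Slow page load
Login fails    | NULL          


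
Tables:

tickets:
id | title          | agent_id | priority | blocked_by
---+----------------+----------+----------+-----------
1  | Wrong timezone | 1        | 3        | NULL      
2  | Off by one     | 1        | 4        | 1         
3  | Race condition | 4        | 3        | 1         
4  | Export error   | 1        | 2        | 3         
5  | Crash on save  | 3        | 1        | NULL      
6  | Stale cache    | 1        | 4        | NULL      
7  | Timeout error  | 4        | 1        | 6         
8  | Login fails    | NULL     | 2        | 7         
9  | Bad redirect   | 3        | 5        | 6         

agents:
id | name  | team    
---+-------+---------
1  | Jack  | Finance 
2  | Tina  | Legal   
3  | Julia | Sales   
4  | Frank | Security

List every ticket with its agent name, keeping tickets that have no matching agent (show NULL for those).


LEFT JOIN keeps every row from tickets (the left table); where agent_id has no match in agents, the agent columns become NULL. Walk through each ticket:
  - ticket 1 (Wrong timezone): agent_id=1 -> matches Jack
  - ticket 2 (Off by one): agent_id=1 -> matches Jack
  - ticket 3 (Race condition): agent_id=4 -> matches Frank
  - ticket 4 (Export error): agent_id=1 -> matches Jack
  - ticket 5 (Crash on save): agent_id=3 -> matches Julia
  - ticket 6 (Stale cache): agent_id=1 -> matches Jack
  - ticket 7 (Timeout error): agent_id=4 -> matches Frank
  - ticket 8 (Login fails): agent_id=NULL, no match -> kept with NULL
  - ticket 9 (Bad redirect): agent_id=3 -> matches Julia
All 9 rows appear; 1 has NULL agent.

SQL:
SELECT a.title, b.name AS agent
FROM tickets a
LEFT JOIN agents b ON a.agent_id = b.id

Result:
title          | agent
---------------+------
Wrong timezone | Jack 
Off by one     | Jack 
Race condition | Frank
Export error   | Jack 
Crash on save  | Julia
Stale cache    | Jack 
Timeout error  | Frank
Login fails    | NULL 
Bad redirect   | Julia


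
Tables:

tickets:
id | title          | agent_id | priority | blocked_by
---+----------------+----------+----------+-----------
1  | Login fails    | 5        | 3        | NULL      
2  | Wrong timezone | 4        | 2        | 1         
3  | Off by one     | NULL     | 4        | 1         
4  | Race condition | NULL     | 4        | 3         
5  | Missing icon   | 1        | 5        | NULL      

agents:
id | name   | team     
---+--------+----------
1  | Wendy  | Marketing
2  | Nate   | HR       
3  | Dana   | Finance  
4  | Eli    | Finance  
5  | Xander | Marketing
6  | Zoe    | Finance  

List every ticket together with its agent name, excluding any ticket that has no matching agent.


INNER JOIN keeps only tickets rows whose agent_id matches an id in agents. Walk through each ticket:
  - ticket 1 (Login fails): agent_id=5 -> matches Xander
  - ticket 2 (Wrong timezone): agent_id=4 -> matches Eli
  - ticket 3 (Off by one): agent_id=NULL, no match -> dropped
  - ticket 4 (Race condition): agent_id=NULL, no match -> dropped
  - ticket 5 (Missing icon): agent_id=1 -> matches Wendy
So 2 of 5 rows are dropped.

SQL:
SELECT a.title, b.name AS agent
FROM tickets a
INNER JOIN agents b ON a.agent_id = b.id

Result:
title          | agent 
---------------+-------
Login fails    | Xander
Wrong timezone | Eli   
Missing icon   | Wendy 


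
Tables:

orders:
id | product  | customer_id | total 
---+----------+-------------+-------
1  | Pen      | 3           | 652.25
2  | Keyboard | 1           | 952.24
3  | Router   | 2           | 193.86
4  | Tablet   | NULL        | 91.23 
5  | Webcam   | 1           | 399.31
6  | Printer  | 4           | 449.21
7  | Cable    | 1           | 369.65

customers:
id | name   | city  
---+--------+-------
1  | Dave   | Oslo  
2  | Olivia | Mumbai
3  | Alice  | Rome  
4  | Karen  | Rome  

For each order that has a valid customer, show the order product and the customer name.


INNER JOIN keeps only orders rows whose customer_id matches an id in customers. Walk through each order:
  - order 1 (Pen): customer_id=3 -> matches Alice
  - order 2 (Keyboard): customer_id=1 -> matches Dave
  - order 3 (Router): customer_id=2 -> matches Olivia
  - order 4 (Tablet): customer_id=NULL, no match -> dropped
  - order 5 (Webcam): customer_id=1 -> matches Dave
  - order 6 (Printer): customer_id=4 -> matches Karen
  - order 7 (Cable): customer_id=1 -> matches Dave
So 1 of 7 rows is dropped.

SQL:
SELECT a.product, b.name AS customer
FROM orders a
INNER JOIN customers b ON a.customer_id = b.id

Result:
product  | customer
---------+---------
Pen      | Alice   
Keyboard | Dave    
Router   | Olivia  
Webcam   | Dave    
Printer  | Karen   
Cable    | Dave    


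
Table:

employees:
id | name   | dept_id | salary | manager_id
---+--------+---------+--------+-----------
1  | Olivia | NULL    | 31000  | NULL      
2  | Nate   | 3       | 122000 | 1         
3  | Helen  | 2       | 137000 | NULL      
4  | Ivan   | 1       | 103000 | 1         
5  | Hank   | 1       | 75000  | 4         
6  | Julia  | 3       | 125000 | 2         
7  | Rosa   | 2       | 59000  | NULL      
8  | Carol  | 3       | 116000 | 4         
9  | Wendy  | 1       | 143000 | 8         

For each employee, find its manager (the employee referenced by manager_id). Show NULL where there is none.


This is a self-join: employees is joined to a second copy of itself, matching each row's manager_id to another row's id. Use LEFT JOIN so rows with manager_id=NULL are kept.
  - employee 1 (Olivia): manager_id=NULL -> NULL
  - employee 2 (Nate): manager_id=1 -> Olivia
  - employee 3 (Helen): manager_id=NULL -> NULL
  - employee 4 (Ivan): manager_id=1 -> Olivia
  - employee 5 (Hank): manager_id=4 -> Ivan
  - employee 6 (Julia): manager_id=2 -> Nate
  - employee 7 (Rosa): manager_id=NULL -> NULL
  - employee 8 (Carol): manager_id=4 -> Ivan
  - employee 9 (Wendy): manager_id=8 -> Carol

SQL:
SELECT a.name AS item, b.name AS manager
FROM employees a
LEFT JOIN employees b ON a.manager_id = b.id

Result:
item   | manager
-------+--------
Olivia | NULL   
Nate   | Olivia 
Helen  | NULL   
Ivan   | Olivia 
Hank   | Ivan   
Julia  | Nate   
Rosa   | NULL   
Carol  | Ivan   
Wendy  | Carol  


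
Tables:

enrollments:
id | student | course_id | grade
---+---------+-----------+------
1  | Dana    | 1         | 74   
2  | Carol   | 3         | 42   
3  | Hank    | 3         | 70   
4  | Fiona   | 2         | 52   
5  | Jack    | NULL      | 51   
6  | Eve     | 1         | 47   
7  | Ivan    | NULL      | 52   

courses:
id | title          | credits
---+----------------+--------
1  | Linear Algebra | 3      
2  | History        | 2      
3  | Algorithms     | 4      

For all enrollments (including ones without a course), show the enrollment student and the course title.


LEFT JOIN keeps every row from enrollments (the left table); where course_id has no match in courses, the course columns become NULL. Walk through each enrollment:
  - enrollment 1 (Dana): course_id=1 -> matches Linear Algebra
  - enrollment 2 (Carol): course_id=3 -> matches Algorithms
  - enrollment 3 (Hank): course_id=3 -> matches Algorithms
  - enrollment 4 (Fiona): course_id=2 -> matches History
  - enrollment 5 (Jack): course_id=NULL, no match -> kept with NULL
  - enrollment 6 (Eve): course_id=1 -> matches Linear Algebra
  - enrollment 7 (Ivan): course_id=NULL, no match -> kept with NULL
All 7 rows appear; 2 have NULL course.

SQL:
SELECT a.student, b.title AS course
FROM enrollments a
LEFT JOIN courses b ON a.course_id = b.id

Result:
student | course        
--------+---------------
Dana    | Linear Algebra
Carol   | Algorithms    
Hank    | Algorithms    
Fiona   | History       
Jack    | NULL          
Eve     | Linear Algebra
Ivan    | NULL          


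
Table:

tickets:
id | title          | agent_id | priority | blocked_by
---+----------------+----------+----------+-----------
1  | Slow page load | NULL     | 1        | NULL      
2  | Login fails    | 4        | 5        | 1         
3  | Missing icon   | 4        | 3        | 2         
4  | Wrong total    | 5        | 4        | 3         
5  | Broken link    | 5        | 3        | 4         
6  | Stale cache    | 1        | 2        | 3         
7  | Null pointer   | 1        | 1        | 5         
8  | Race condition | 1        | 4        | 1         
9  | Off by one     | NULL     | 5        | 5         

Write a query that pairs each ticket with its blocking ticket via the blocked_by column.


This is a self-join: tickets is joined to a second copy of itself, matching each row's blocked_by to another row's id. Use LEFT JOIN so rows with blocked_by=NULL are kept.
  - ticket 1 (Slow page load): blocked_by=NULL -> NULL
  - ticket 2 (Login fails): blocked_by=1 -> Slow page load
  - ticket 3 (Missing icon): blocked_by=2 -> Login fails
  - ticket 4 (Wrong total): blocked_by=3 -> Missing icon
  - ticket 5 (Broken link): blocked_by=4 -> Wrong total
  - ticket 6 (Stale cache): blocked_by=3 -> Missing icon
  - ticket 7 (Null pointer): blocked_by=5 -> Broken link
  - ticket 8 (Race condition): blocked_by=1 -> Slow page load
  - ticket 9 (Off by one): blocked_by=5 -> Broken link

SQL:
SELECT a.title AS item, b.title AS blocked_by
FROM tickets a
LEFT JOIN tickets b ON a.blocked_by = b.id

Result:
item           | blocked_by    
---------------+---------------
Slow page load | NULL          
Login fails    | Slow page load
Missing icon   | Login fails   
Wrong total    | Missing icon  
Broken link    | Wrong total   
Stale cache    | Missing icon  
Null pointer   | Broken link   
Race condition | Slow page load
Off by one     | Broken link   


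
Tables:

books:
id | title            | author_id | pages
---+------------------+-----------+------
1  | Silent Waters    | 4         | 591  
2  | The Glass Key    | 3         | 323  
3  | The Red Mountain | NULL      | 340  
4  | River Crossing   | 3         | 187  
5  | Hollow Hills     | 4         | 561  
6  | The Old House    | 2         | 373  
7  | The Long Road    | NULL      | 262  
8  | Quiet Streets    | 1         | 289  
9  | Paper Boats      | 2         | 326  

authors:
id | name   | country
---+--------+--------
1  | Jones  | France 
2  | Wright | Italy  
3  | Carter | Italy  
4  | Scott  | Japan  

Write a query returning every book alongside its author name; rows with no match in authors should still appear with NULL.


LEFT JOIN keeps every row from books (the left table); where author_id has no match in authors, the author columns become NULL. Walk through each book:
  - book 1 (Silent Waters): author_id=4 -> matches Scott
  - book 2 (The Glass Key): author_id=3 -> matches Carter
  - book 3 (The Red Mountain): author_id=NULL, no match -> kept with NULL
  - book 4 (River Crossing): author_id=3 -> matches Carter
  - book 5 (Hollow Hills): author_id=4 -> matches Scott
  - book 6 (The Old House): author_id=2 -> matches Wright
  - book 7 (The Long Road): author_id=NULL, no match -> kept with NULL
  - book 8 (Quiet Streets): author_id=1 -> matches Jones
  - book 9 (Paper Boats): author_id=2 -> matches Wright
All 9 rows appear; 2 have NULL author.

SQL:
SELECT a.title, b.name AS author
FROM books a
LEFT JOIN authors b ON a.author_id = b.id

Result:
title            | author
-----------------+-------
Silent Waters    | Scott 
The Glass Key    | Carter
The Red Mountain | NULL  
River Crossing   | Carter
Hollow Hills     | Scott 
The Old House    | Wright
The Long Road    | NULL  
Quiet Streets    | Jones 
Paper Boats      | Wright


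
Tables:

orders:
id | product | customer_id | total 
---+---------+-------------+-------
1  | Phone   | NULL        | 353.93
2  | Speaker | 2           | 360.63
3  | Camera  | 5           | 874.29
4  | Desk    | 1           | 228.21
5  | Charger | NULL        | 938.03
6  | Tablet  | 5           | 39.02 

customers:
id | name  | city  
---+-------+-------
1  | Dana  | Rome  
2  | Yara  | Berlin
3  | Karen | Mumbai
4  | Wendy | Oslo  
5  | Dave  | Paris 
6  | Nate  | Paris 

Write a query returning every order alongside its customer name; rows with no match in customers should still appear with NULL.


LEFT JOIN keeps every row from orders (the left table); where customer_id has no match in customers, the customer columns become NULL. Walk through each order:
  - order 1 (Phone): customer_id=NULL, no match -> kept with NULL
  - order 2 (Speaker): customer_id=2 -> matches Yara
  - order 3 (Camera): customer_id=5 -> matches Dave
  - order 4 (Desk): customer_id=1 -> matches Dana
  - order 5 (Charger): customer_id=NULL, no match -> kept with NULL
  - order 6 (Tablet): customer_id=5 -> matches Dave
All 6 rows appear; 2 have NULL customer.

SQL:
SELECT a.product, b.name AS customer
FROM orders a
LEFT JOIN customers b ON a.customer_id = b.id

Result:
product | customer
--------+---------
Phone   | NULL    
Speaker | Yara    
Camera  | Dave    
Desk    | Dana    
Charger | NULL    
Tablet  | Dave    


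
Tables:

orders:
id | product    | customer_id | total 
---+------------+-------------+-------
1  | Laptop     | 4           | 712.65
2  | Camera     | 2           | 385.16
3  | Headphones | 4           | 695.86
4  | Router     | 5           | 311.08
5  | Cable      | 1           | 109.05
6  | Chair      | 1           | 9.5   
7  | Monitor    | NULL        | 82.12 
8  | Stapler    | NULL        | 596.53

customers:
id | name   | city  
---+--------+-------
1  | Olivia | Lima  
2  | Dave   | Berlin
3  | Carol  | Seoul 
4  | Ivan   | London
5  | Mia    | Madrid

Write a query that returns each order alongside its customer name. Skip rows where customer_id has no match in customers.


INNER JOIN keeps only orders rows whose customer_id matches an id in customers. Walk through each order:
  - order 1 (Laptop): customer_id=4 -> matches Ivan
  - order 2 (Camera): customer_id=2 -> matches Dave
  - order 3 (Headphones): customer_id=4 -> matches Ivan
  - order 4 (Router): customer_id=5 -> matches Mia
  - order 5 (Cable): customer_id=1 -> matches Olivia
  - order 6 (Chair): customer_id=1 -> matches Olivia
  - order 7 (Monitor): customer_id=NULL, no match -> dropped
  - order 8 (Stapler): customer_id=NULL, no match -> dropped
So 2 of 8 rows are dropped.

SQL:
SELECT a.product, b.name AS customer
FROM orders a
INNER JOIN customers b ON a.customer_id = b.id

Result:
product    | customer
-----------+---------
Laptop     | Ivan    
Camera     | Dave    
Headphones | Ivan    
Router     | Mia     
Cable      | Olivia  
Chair      | Olivia  


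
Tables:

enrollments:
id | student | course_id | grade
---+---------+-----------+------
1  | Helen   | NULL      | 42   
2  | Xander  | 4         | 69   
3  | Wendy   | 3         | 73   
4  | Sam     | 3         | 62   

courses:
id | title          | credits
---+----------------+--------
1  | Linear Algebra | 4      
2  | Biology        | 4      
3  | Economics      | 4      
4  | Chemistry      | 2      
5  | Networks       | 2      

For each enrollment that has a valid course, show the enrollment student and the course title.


INNER JOIN keeps only enrollments rows whose course_id matches an id in courses. Walk through each enrollment:
  - enrollment 1 (Helen): course_id=NULL, no match -> dropped
  - enrollment 2 (Xander): course_id=4 -> matches Chemistry
  - enrollment 3 (Wendy): course_id=3 -> matches Economics
  - enrollment 4 (Sam): course_id=3 -> matches Economics
So 1 of 4 rows is dropped.

SQL:
SELECT a.student, b.title AS course
FROM enrollments a
INNER JOIN courses b ON a.course_id = b.id

Result:
student | course   
--------+----------
Xander  | Chemistry
Wendy   | Economics
Sam     | Economics


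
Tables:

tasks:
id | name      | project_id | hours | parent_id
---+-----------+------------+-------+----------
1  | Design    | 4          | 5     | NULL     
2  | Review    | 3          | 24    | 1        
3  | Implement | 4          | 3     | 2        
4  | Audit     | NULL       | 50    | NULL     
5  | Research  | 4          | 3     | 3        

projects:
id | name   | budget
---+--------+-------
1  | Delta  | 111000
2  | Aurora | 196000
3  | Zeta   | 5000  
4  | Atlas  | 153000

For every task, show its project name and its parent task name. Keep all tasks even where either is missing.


Two LEFT JOINs from the same base table tasks: one to projects via project_id, one to tasks itself via parent_id. Both are LEFT so every task is preserved.
Match against projects:
  - task 1 (Design): project_id=4 -> matches Atlas
  - task 2 (Review): project_id=3 -> matches Zeta
  - task 3 (Implement): project_id=4 -> matches Atlas
  - task 4 (Audit): project_id=NULL, no match -> kept with NULL
  - task 5 (Research): project_id=4 -> matches Atlas
Match against tasks (self):
  - task 1 (Design): parent_id=NULL -> NULL
  - task 2 (Review): parent_id=1 -> Design
  - task 3 (Implement): parent_id=2 -> Review
  - task 4 (Audit): parent_id=NULL -> NULL
  - task 5 (Research): parent_id=3 -> Implement

SQL:
SELECT a.name, b.name AS project, c.name AS parent
FROM tasks a
LEFT JOIN projects b ON a.project_id = b.id
LEFT JOIN tasks c ON a.parent_id = c.id

Result:
name      | project | parent   
----------+---------+----------
Design    | Atlas   | NULL     
Review    | Zeta    | Design   
Implement | Atlas   | Review   
Audit     | NULL    | NULL     
Research  | Atlas   | Implement


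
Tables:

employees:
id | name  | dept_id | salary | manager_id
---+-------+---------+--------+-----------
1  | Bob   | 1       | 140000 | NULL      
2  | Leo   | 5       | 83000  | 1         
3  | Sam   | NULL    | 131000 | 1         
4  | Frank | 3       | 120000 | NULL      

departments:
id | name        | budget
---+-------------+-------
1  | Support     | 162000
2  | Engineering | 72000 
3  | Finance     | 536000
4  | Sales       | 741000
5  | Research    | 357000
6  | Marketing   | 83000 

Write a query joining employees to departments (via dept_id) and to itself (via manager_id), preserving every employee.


Two LEFT JOINs from the same base table employees: one to departments via dept_id, one to employees itself via manager_id. Both are LEFT so every employee is preserved.
Match against departments:
  - employee 1 (Bob): dept_id=1 -> matches Support
  - employee 2 (Leo): dept_id=5 -> matches Research
  - employee 3 (Sam): dept_id=NULL, no match -> kept with NULL
  - employee 4 (Frank): dept_id=3 -> matches Finance
Match against employees (self):
  - employee 1 (Bob): manager_id=NULL -> NULL
  - employee 2 (Leo): manager_id=1 -> Bob
  - employee 3 (Sam): manager_id=1 -> Bob
  - employee 4 (Frank): manager_id=NULL -> NULL

SQL:
SELECT a.name, b.name AS department, c.name AS manager
FROM employees a
LEFT JOIN departments b ON a.dept_id = b.id
LEFT JOIN employees c ON a.manager_id = c.id

Result:
name  | department | manager
------+------------+--------
Bob   | Support    | NULL   
Leo   | Research   | Bob    
Sam   | NULL       | Bob    
Frank | Finance    | NULL   


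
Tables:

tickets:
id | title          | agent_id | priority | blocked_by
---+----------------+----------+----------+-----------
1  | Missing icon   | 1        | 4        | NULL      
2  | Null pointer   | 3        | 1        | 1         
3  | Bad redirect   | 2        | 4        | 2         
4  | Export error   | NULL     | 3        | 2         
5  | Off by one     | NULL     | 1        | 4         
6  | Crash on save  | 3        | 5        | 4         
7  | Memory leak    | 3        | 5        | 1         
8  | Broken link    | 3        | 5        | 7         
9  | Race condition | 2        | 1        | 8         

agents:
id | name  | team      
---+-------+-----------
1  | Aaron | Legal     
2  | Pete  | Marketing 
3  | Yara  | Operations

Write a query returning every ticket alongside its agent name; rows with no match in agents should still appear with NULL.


LEFT JOIN keeps every row from tickets (the left table); where agent_id has no match in agents, the agent columns become NULL. Walk through each ticket:
  - ticket 1 (Missing icon): agent_id=1 -> matches Aaron
  - ticket 2 (Null pointer): agent_id=3 -> matches Yara
  - ticket 3 (Bad redirect): agent_id=2 -> matches Pete
  - ticket 4 (Export error): agent_id=NULL, no match -> kept with NULL
  - ticket 5 (Off by one): agent_id=NULL, no match -> kept with NULL
  - ticket 6 (Crash on save): agent_id=3 -> matches Yara
  - ticket 7 (Memory leak): agent_id=3 -> matches Yara
  - ticket 8 (Broken link): agent_id=3 -> matches Yara
  - ticket 9 (Race condition): agent_id=2 -> matches Pete
All 9 rows appear; 2 have NULL agent.

SQL:
SELECT a.title, b.name AS agent
FROM tickets a
LEFT JOIN agents b ON a.agent_id = b.id

Result:
title          | agent
---------------+------
Missing icon   | Aaron
Null pointer   | Yara 
Bad redirect   | Pete 
Export error   | NULL 
Off by one     | NULL 
Crash on save  | Yara 
Memory leak    | Yara 
Broken link    | Yara 
Race condition | Pete 


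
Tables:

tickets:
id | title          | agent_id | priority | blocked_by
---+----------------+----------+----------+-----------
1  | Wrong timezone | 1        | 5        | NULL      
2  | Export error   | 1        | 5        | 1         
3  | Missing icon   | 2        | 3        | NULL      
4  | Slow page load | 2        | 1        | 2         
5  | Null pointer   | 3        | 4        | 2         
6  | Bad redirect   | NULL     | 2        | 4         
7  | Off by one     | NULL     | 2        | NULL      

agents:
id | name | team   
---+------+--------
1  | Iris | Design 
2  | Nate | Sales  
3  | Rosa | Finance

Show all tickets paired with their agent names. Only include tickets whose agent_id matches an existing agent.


INNER JOIN keeps only tickets rows whose agent_id matches an id in agents. Walk through each ticket:
  - ticket 1 (Wrong timezone): agent_id=1 -> matches Iris
  - ticket 2 (Export error): agent_id=1 -> matches Iris
  - ticket 3 (Missing icon): agent_id=2 -> matches Nate
  - ticket 4 (Slow page load): agent_id=2 -> matches Nate
  - ticket 5 (Null pointer): agent_id=3 -> matches Rosa
  - ticket 6 (Bad redirect): agent_id=NULL, no match -> dropped
  - ticket 7 (Off by one): agent_id=NULL, no match -> dropped
So 2 of 7 rows are dropped.

SQL:
SELECT a.title, b.name AS agent
FROM tickets a
INNER JOIN agents b ON a.agent_id = b.id

Result:
title          | agent
---------------+------
Wrong timezone | Iris 
Export error   | Iris 
Missing icon   | Nate 
Slow page load | Nate 
Null pointer   | Rosa 


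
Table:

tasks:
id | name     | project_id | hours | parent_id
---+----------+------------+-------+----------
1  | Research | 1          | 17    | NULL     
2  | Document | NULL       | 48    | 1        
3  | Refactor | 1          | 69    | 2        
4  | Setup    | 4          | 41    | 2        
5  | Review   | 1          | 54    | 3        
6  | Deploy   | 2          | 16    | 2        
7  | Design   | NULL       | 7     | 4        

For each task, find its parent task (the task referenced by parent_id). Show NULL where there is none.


This is a self-join: tasks is joined to a second copy of itself, matching each row's parent_id to another row's id. Use LEFT JOIN so rows with parent_id=NULL are kept.
  - task 1 (Research): parent_id=NULL -> NULL
  - task 2 (Document): parent_id=1 -> Research
  - task 3 (Refactor): parent_id=2 -> Document
  - task 4 (Setup): parent_id=2 -> Document
  - task 5 (Review): parent_id=3 -> Refactor
  - task 6 (Deploy): parent_id=2 -> Document
  - task 7 (Design): parent_id=4 -> Setup

SQL:
SELECT a.name AS item, b.name AS parent
FROM tasks a
LEFT JOIN tasks b ON a.parent_id = b.id

Result:
item     | parent  
---------+---------
Research | NULL    
Document | Research
Refactor | Document
Setup    | Document
Review   | Refactor
Deploy   | Document
Design   | Setup   


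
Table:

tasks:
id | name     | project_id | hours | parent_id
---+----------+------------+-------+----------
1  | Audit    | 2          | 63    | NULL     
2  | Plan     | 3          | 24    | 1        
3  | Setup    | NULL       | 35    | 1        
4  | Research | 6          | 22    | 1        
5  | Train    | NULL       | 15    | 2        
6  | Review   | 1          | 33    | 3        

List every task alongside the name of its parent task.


This is a self-join: tasks is joined to a second copy of itself, matching each row's parent_id to another row's id. Use LEFT JOIN so rows with parent_id=NULL are kept.
  - task 1 (Audit): parent_id=NULL -> NULL
  - task 2 (Plan): parent_id=1 -> Audit
  - task 3 (Setup): parent_id=1 -> Audit
  - task 4 (Research): parent_id=1 -> Audit
  - task 5 (Train): parent_id=2 -> Plan
  - task 6 (Review): parent_id=3 -> Setup

SQL:
SELECT a.name AS item, b.name AS parent
FROM tasks a
LEFT JOIN tasks b ON a.parent_id = b.id

Result:
item     | parent
---------+-------
Audit    | NULL  
Plan     | Audit 
Setup    | Audit 
Research | Audit 
Train    | Plan  
Review   | Setup 
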